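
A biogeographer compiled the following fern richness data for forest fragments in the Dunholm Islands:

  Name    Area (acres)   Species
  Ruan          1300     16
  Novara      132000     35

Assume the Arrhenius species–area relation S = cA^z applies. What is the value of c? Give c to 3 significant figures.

z = ln(S₂/S₁) / ln(A₂/A₁) = ln(35/16) / ln(132000/1300) = 0.7828 / 4.6204 = 0.1694
c = S₁ / A₁^z = 16 / 1300^0.1694 = 16 / 3.369 = 4.749

4.75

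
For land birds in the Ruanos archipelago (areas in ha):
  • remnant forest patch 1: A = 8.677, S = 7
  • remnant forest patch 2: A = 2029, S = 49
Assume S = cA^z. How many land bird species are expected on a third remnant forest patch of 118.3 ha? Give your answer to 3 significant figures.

z = ln(49/7) / ln(2029/8.677) = 1.9459 / 5.4546 = 0.3567
c = 7 / 8.677^0.3567 = 7 / 2.162 = 3.238
S₃ = 3.238 × 118.3^0.3567 = 3.238 × 5.489 ≈ 17.78

17.8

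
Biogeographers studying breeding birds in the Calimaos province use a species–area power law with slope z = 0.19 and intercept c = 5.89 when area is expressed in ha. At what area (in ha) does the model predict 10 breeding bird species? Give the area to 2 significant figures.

16 ha

10 = 5.89 × A^0.19  ⇒  A^0.19 = 10/5.89 = 1.698
ln A = ln(1.698) / 0.19 = 0.5293 / 0.19 = 2.7859
A = e^2.7859 ≈ 16.22 ha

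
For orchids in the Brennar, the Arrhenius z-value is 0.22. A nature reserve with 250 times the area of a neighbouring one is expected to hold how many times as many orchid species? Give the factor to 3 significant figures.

S₂/S₁ = (A₂/A₁)^z = 250^0.22
ln(S₂/S₁) = 0.22 × ln 250 = 0.22 × 5.5215 = 1.2147
S₂/S₁ = e^1.2147 ≈ 3.369

3.37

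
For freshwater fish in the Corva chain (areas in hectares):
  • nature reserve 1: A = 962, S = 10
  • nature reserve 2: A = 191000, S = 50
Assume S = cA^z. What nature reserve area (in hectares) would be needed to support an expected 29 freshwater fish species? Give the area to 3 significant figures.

z = ln(50/10) / ln(191000/962) = 1.6094 / 5.2910 = 0.3042
c = 10 / 962^0.3042 = 10 / 8.08 = 1.238
A = (29/1.238)^(1/0.3042) ⇒ ln A = ln(23.43)/0.3042 = 10.3692
A = e^10.3692 ≈ 31864 hectares

31900 hectares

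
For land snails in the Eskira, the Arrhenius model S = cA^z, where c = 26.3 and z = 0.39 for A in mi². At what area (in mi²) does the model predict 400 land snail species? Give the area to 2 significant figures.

400 = 26.3 × A^0.39  ⇒  A^0.39 = 400/26.3 = 15.21
ln A = ln(15.21) / 0.39 = 2.7219 / 0.39 = 6.9792
A = e^6.9792 ≈ 1074 mi²

1100 mi²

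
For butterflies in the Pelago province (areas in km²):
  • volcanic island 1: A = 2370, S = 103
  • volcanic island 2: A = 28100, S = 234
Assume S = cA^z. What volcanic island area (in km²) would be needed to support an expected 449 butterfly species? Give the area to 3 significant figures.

z = ln(234/103) / ln(28100/2370) = 0.8206 / 2.4729 = 0.3318
c = 103 / 2370^0.3318 = 103 / 13.18 = 7.816
A = (449/7.816)^(1/0.3318) ⇒ ln A = ln(57.45)/0.3318 = 12.2074
A = e^12.2074 ≈ 200275 km²

200000 km²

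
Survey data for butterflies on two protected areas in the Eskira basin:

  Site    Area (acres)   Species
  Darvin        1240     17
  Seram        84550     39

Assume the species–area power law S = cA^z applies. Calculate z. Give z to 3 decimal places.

Taking logs: ln S = ln c + z ln A, so z = (ln S₂ − ln S₁)/(ln A₂ − ln A₁).
z = ln(39/17) / ln(84550/1240) = ln(2.294) / ln(68.19) = 0.8303 / 4.2222 = 0.1967

0.197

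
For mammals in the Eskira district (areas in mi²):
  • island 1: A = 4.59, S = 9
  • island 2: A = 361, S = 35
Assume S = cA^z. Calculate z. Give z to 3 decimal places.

Taking logs: ln S = ln c + z ln A, so z = (ln S₂ − ln S₁)/(ln A₂ − ln A₁).
z = ln(35/9) / ln(361/4.59) = ln(3.889) / ln(78.65) = 1.3581 / 4.3650 = 0.3111

0.311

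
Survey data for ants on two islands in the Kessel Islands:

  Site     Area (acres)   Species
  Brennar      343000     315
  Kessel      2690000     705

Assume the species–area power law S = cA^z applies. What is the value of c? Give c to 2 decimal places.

2.15

z = ln(S₂/S₁) / ln(A₂/A₁) = ln(705/315) / ln(2690000/343000) = 0.8056 / 2.0596 = 0.3912
c = S₁ / A₁^z = 315 / 343000^0.3912 = 315 / 146.3 = 2.153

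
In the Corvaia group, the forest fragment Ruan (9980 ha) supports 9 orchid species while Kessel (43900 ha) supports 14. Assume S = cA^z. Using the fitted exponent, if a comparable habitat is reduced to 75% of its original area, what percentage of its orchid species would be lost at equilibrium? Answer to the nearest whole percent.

8%

z = ln(14/9) / ln(43900/9980) = 0.4418 / 1.4813 = 0.2983
S_new/S_old = (A_new/A_old)^z = 0.75^0.2983 = exp(0.2983 × -0.2877) = 0.9178
Fraction lost = 1 − 0.9178 = 0.08223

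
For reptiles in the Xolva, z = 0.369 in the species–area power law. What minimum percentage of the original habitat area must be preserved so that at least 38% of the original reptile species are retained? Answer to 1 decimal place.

7.3%

Need (A_new/A_old)^0.369 = 0.38, so A_new/A_old = 0.38^(1/0.369) = 0.38^2.71
ln(A_new/A_old) = ln 0.38 / 0.369 = -0.9676 / 0.369 = -2.6222
A_new/A_old = e^-2.6222 ≈ 0.07264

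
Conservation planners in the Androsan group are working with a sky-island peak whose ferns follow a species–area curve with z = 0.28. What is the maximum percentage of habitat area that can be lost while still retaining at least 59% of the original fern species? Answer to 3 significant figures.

Need (A_new/A_old)^0.28 = 0.59, so A_new/A_old = 0.59^(1/0.28) = 0.59^3.571
ln(A_new/A_old) = ln 0.59 / 0.28 = -0.5276 / 0.28 = -1.8844
A_new/A_old = e^-1.8844 ≈ 0.1519
Fraction that can be lost = 1 − 0.1519 = 0.8481

84.8%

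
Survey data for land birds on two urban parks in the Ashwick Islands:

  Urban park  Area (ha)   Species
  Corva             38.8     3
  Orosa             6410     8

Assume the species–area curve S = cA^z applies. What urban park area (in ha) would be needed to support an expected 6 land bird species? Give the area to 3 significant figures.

1430 ha

z = ln(8/3) / ln(6410/38.8) = 0.9808 / 5.1072 = 0.1920
c = 3 / 38.8^0.1920 = 3 / 2.019 = 1.486
A = (6/1.486)^(1/0.1920) ⇒ ln A = ln(4.038)/0.1920 = 7.2676
A = e^7.2676 ≈ 1433 ha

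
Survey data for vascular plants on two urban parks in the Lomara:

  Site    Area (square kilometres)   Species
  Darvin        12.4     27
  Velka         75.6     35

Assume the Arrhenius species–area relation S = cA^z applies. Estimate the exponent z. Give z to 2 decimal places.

Taking logs: ln S = ln c + z ln A, so z = (ln S₂ − ln S₁)/(ln A₂ − ln A₁).
z = ln(35/27) / ln(75.6/12.4) = ln(1.296) / ln(6.097) = 0.2595 / 1.8078 = 0.1436

0.14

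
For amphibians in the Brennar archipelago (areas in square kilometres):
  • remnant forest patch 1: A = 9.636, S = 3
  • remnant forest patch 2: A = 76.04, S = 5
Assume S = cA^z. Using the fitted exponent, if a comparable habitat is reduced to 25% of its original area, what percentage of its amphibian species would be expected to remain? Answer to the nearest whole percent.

71%

z = ln(5/3) / ln(76.04/9.636) = 0.5108 / 2.0658 = 0.2473
S_new/S_old = (A_new/A_old)^z = 0.25^0.2473 = exp(0.2473 × -1.3863) = 0.7098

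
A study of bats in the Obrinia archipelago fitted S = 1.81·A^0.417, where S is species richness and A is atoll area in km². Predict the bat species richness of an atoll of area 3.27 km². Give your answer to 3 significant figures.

S = 1.81 × 3.27^0.417
ln S = ln 1.81 + 0.417 × ln 3.27 = 0.5933 + 0.417 × 1.1848 = 1.0874
S = e^1.0874 ≈ 2.967

2.97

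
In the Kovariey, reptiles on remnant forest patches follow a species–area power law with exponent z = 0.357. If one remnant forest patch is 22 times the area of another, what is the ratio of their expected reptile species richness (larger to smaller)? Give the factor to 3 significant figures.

S₂/S₁ = (A₂/A₁)^z = 22^0.357
ln(S₂/S₁) = 0.357 × ln 22 = 0.357 × 3.0910 = 1.1035
S₂/S₁ = e^1.1035 ≈ 3.015

3.01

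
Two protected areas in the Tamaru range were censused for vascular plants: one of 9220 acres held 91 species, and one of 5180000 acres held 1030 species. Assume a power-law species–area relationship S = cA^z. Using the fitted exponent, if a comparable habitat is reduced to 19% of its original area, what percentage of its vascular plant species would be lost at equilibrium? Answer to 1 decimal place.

47.1%

z = ln(1030/91) / ln(5180000/9220) = 2.4265 / 6.3312 = 0.3833
S_new/S_old = (A_new/A_old)^z = 0.19^0.3833 = exp(0.3833 × -1.6607) = 0.5292
Fraction lost = 1 − 0.5292 = 0.4708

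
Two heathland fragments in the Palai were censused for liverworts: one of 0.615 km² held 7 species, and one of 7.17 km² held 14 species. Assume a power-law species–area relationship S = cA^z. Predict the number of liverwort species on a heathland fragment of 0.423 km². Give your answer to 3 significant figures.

6.30

z = ln(14/7) / ln(7.17/0.615) = 0.6931 / 2.4560 = 0.2822
c = 7 / 0.615^0.2822 = 7 / 0.8718 = 8.029
S₃ = 8.029 × 0.423^0.2822 = 8.029 × 0.7844 ≈ 6.298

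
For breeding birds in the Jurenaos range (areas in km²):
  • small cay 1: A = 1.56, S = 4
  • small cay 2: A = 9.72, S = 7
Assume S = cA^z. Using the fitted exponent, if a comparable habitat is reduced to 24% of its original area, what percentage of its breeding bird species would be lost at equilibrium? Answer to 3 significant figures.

35.4%

z = ln(7/4) / ln(9.72/1.56) = 0.5596 / 1.8295 = 0.3059
S_new/S_old = (A_new/A_old)^z = 0.24^0.3059 = exp(0.3059 × -1.4271) = 0.6463
Fraction lost = 1 − 0.6463 = 0.3537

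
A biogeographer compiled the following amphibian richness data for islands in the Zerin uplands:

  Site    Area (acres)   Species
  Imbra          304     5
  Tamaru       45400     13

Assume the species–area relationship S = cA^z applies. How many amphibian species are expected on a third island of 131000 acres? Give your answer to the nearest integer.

16

z = ln(13/5) / ln(45400/304) = 0.9555 / 5.0062 = 0.1909
c = 5 / 304^0.1909 = 5 / 2.978 = 1.679
S₃ = 1.679 × 131000^0.1909 = 1.679 × 9.478 ≈ 15.91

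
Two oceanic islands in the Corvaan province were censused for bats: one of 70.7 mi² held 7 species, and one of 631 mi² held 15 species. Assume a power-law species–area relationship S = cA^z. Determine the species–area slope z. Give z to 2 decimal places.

0.35

Taking logs: ln S = ln c + z ln A, so z = (ln S₂ − ln S₁)/(ln A₂ − ln A₁).
z = ln(15/7) / ln(631/70.7) = ln(2.143) / ln(8.925) = 0.7621 / 2.1889 = 0.3482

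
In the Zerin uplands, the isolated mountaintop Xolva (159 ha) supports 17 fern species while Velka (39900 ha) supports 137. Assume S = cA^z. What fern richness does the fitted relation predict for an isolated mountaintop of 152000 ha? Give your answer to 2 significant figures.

230

z = ln(137/17) / ln(39900/159) = 2.0868 / 5.5252 = 0.3777
c = 17 / 159^0.3777 = 17 / 6.783 = 2.506
S₃ = 2.506 × 152000^0.3777 = 2.506 × 90.59 ≈ 227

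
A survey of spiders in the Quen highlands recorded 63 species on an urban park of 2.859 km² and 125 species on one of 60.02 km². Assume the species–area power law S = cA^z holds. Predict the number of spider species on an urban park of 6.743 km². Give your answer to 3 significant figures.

z = ln(125/63) / ln(60.02/2.859) = 0.6852 / 3.0442 = 0.2251
c = 63 / 2.859^0.2251 = 63 / 1.267 = 49.73
S₃ = 49.73 × 6.743^0.2251 = 49.73 × 1.537 ≈ 76.42

76.4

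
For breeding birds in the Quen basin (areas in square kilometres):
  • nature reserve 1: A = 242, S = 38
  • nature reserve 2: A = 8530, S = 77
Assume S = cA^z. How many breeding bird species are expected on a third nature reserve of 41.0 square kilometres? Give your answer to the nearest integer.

z = ln(77/38) / ln(8530/242) = 0.7062 / 3.5624 = 0.1982
c = 38 / 242^0.1982 = 38 / 2.969 = 12.8
S₃ = 12.8 × 41^0.1982 = 12.8 × 2.088 ≈ 26.73

27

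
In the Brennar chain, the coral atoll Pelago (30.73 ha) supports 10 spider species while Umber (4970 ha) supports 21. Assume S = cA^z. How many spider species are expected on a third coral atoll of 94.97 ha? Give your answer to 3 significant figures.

11.8

z = ln(21/10) / ln(4970/30.73) = 0.7419 / 5.0859 = 0.1459
c = 10 / 30.73^0.1459 = 10 / 1.648 = 6.067
S₃ = 6.067 × 94.97^0.1459 = 6.067 × 1.943 ≈ 11.79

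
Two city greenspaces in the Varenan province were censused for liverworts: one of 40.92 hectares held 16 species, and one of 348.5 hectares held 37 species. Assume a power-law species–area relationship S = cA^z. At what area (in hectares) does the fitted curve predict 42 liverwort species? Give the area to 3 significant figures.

482 hectares

z = ln(37/16) / ln(348.5/40.92) = 0.8383 / 2.1420 = 0.3914
c = 16 / 40.92^0.3914 = 16 / 4.274 = 3.743
A = (42/3.743)^(1/0.3914) ⇒ ln A = ln(11.22)/0.3914 = 6.1775
A = e^6.1775 ≈ 481.8 hectares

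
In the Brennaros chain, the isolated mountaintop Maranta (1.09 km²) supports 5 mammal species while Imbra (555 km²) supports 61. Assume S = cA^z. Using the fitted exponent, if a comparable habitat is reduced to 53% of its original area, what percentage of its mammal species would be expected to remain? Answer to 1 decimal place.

z = ln(61/5) / ln(555/1.09) = 2.5014 / 6.2328 = 0.4013
S_new/S_old = (A_new/A_old)^z = 0.53^0.4013 = exp(0.4013 × -0.6349) = 0.7751

77.5%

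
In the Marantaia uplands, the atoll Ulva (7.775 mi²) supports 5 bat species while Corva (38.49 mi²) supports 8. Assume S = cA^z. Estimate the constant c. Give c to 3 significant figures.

z = ln(S₂/S₁) / ln(A₂/A₁) = ln(8/5) / ln(38.49/7.775) = 0.4700 / 1.5995 = 0.2938
c = S₁ / A₁^z = 5 / 7.775^0.2938 = 5 / 1.827 = 2.737

2.74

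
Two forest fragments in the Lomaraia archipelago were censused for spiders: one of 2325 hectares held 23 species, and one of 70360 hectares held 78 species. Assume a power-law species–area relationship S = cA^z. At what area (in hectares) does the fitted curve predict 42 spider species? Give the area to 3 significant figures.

z = ln(78/23) / ln(70360/2325) = 1.2212 / 3.4099 = 0.3581
c = 23 / 2325^0.3581 = 23 / 16.06 = 1.432
A = (42/1.432)^(1/0.3581) ⇒ ln A = ln(29.32)/0.3581 = 9.4329
A = e^9.4329 ≈ 12493 hectares

12500 hectares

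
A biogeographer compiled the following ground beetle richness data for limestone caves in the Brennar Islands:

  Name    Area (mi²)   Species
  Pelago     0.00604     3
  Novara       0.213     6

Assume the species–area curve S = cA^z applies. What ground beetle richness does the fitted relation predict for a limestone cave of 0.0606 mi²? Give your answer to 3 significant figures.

z = ln(6/3) / ln(0.213/0.00604) = 0.6931 / 3.5629 = 0.1945
c = 3 / 0.00604^0.1945 = 3 / 0.3701 = 8.106
S₃ = 8.106 × 0.0606^0.1945 = 8.106 × 0.5796 ≈ 4.698

4.70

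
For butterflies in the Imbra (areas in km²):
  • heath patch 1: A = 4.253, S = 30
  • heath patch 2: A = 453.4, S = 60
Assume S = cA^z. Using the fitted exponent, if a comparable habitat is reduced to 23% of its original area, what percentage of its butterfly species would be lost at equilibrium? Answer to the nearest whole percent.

20%

z = ln(60/30) / ln(453.4/4.253) = 0.6931 / 4.6692 = 0.1485
S_new/S_old = (A_new/A_old)^z = 0.23^0.1485 = exp(0.1485 × -1.4697) = 0.804
Fraction lost = 1 − 0.804 = 0.196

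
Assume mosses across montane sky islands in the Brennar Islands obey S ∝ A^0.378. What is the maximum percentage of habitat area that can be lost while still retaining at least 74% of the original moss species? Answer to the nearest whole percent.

55%

Need (A_new/A_old)^0.378 = 0.74, so A_new/A_old = 0.74^(1/0.378) = 0.74^2.646
ln(A_new/A_old) = ln 0.74 / 0.378 = -0.3011 / 0.378 = -0.7966
A_new/A_old = e^-0.7966 ≈ 0.4509
Fraction that can be lost = 1 − 0.4509 = 0.5491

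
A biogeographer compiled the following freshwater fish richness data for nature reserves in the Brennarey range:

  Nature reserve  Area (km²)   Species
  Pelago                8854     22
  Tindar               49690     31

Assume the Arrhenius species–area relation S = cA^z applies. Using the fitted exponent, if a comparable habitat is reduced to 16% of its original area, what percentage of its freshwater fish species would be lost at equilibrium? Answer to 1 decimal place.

30.5%

z = ln(31/22) / ln(49690/8854) = 0.3429 / 1.7249 = 0.1988
S_new/S_old = (A_new/A_old)^z = 0.16^0.1988 = exp(0.1988 × -1.8326) = 0.6947
Fraction lost = 1 − 0.6947 = 0.3053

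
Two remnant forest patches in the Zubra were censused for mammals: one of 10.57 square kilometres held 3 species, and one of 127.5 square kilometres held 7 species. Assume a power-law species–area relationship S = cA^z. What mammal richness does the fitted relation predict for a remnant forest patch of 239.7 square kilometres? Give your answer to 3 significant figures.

8.68

z = ln(7/3) / ln(127.5/10.57) = 0.8473 / 2.4901 = 0.3403
c = 3 / 10.57^0.3403 = 3 / 2.231 = 1.345
S₃ = 1.345 × 239.7^0.3403 = 1.345 × 6.452 ≈ 8.677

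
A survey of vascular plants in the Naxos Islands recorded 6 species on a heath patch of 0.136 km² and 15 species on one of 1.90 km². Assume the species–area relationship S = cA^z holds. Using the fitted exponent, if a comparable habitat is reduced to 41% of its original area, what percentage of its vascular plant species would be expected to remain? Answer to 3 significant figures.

z = ln(15/6) / ln(1.9/0.136) = 0.9163 / 2.6370 = 0.3475
S_new/S_old = (A_new/A_old)^z = 0.41^0.3475 = exp(0.3475 × -0.8916) = 0.7336

73.4%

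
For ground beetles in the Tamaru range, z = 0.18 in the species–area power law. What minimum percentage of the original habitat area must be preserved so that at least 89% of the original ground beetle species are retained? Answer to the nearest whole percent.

Need (A_new/A_old)^0.18 = 0.89, so A_new/A_old = 0.89^(1/0.18) = 0.89^5.556
ln(A_new/A_old) = ln 0.89 / 0.18 = -0.1165 / 0.18 = -0.6474
A_new/A_old = e^-0.6474 ≈ 0.5234

52%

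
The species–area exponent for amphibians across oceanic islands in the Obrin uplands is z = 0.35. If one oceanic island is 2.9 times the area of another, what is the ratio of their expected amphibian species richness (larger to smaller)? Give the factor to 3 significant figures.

1.45

S₂/S₁ = (A₂/A₁)^z = 2.9^0.35
ln(S₂/S₁) = 0.35 × ln 2.9 = 0.35 × 1.0647 = 0.3726
S₂/S₁ = e^0.3726 ≈ 1.452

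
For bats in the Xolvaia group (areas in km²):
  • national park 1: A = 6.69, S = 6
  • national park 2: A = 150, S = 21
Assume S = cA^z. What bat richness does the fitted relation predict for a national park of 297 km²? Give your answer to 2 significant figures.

z = ln(21/6) / ln(150/6.69) = 1.2528 / 3.1100 = 0.4028
c = 6 / 6.69^0.4028 = 6 / 2.15 = 2.79
S₃ = 2.79 × 297^0.4028 = 2.79 × 9.91 ≈ 27.65

28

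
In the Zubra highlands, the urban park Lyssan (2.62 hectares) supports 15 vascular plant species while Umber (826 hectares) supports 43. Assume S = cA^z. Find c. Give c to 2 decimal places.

12.58

z = ln(S₂/S₁) / ln(A₂/A₁) = ln(43/15) / ln(826/2.62) = 1.0531 / 5.7534 = 0.1830
c = S₁ / A₁^z = 15 / 2.62^0.1830 = 15 / 1.193 = 12.58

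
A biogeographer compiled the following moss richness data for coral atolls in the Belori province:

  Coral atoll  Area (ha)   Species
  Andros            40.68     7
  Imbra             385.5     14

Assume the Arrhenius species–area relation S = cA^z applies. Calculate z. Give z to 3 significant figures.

Taking logs: ln S = ln c + z ln A, so z = (ln S₂ − ln S₁)/(ln A₂ − ln A₁).
z = ln(14/7) / ln(385.5/40.68) = ln(2) / ln(9.476) = 0.6931 / 2.2488 = 0.3082

0.308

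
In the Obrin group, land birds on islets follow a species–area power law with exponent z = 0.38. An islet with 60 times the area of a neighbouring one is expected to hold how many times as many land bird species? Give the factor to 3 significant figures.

4.74

S₂/S₁ = (A₂/A₁)^z = 60^0.38
ln(S₂/S₁) = 0.38 × ln 60 = 0.38 × 4.0943 = 1.5559
S₂/S₁ = e^1.5559 ≈ 4.739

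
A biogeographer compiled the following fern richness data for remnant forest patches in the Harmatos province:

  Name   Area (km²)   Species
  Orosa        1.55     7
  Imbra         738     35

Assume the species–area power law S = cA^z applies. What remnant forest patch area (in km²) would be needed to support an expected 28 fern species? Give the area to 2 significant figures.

z = ln(35/7) / ln(738/1.55) = 1.6094 / 6.1657 = 0.2610
c = 7 / 1.55^0.2610 = 7 / 1.121 = 6.243
A = (28/6.243)^(1/0.2610) ⇒ ln A = ln(4.485)/0.2610 = 5.7491
A = e^5.7491 ≈ 313.9 km²

310 km²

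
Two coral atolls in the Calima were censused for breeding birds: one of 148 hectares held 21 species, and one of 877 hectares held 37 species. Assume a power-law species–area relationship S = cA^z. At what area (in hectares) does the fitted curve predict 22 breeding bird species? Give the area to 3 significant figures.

z = ln(37/21) / ln(877/148) = 0.5664 / 1.7793 = 0.3183
c = 21 / 148^0.3183 = 21 / 4.907 = 4.279
A = (22/4.279)^(1/0.3183) ⇒ ln A = ln(5.141)/0.3183 = 5.1434
A = e^5.1434 ≈ 171.3 hectares

171 hectares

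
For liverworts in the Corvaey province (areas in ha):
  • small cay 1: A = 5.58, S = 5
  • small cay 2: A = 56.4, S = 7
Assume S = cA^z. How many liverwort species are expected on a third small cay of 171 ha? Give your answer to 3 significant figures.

8.23

z = ln(7/5) / ln(56.4/5.58) = 0.3365 / 2.3133 = 0.1455
c = 5 / 5.58^0.1455 = 5 / 1.284 = 3.894
S₃ = 3.894 × 171^0.1455 = 3.894 × 2.112 ≈ 8.226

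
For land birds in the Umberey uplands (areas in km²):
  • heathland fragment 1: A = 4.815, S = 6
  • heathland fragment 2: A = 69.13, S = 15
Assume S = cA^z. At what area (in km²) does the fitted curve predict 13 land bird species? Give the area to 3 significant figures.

45.6 km²

z = ln(15/6) / ln(69.13/4.815) = 0.9163 / 2.6643 = 0.3439
c = 6 / 4.815^0.3439 = 6 / 1.717 = 3.495
A = (13/3.495)^(1/0.3439) ⇒ ln A = ln(3.72)/0.3439 = 3.8199
A = e^3.8199 ≈ 45.6 km²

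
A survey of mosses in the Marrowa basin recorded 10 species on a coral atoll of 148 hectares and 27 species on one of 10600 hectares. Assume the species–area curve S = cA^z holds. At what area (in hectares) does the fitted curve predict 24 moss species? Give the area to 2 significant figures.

6400 hectares

z = ln(27/10) / ln(10600/148) = 0.9933 / 4.2714 = 0.2325
c = 10 / 148^0.2325 = 10 / 3.196 = 3.129
A = (24/3.129)^(1/0.2325) ⇒ ln A = ln(7.671)/0.2325 = 8.7621
A = e^8.7621 ≈ 6387 hectares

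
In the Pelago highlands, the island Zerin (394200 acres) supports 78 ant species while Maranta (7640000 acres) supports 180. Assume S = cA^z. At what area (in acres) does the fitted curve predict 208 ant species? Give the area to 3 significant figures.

12800000 acres

z = ln(180/78) / ln(7640000/394200) = 0.8362 / 2.9643 = 0.2821
c = 78 / 394200^0.2821 = 78 / 37.9 = 2.058
A = (208/2.058)^(1/0.2821) ⇒ ln A = ln(101.1)/0.2821 = 16.3614
A = e^16.3614 ≈ 12754736 acres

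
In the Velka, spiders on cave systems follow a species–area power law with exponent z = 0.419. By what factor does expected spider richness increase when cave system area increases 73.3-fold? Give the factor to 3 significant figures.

6.05

S₂/S₁ = (A₂/A₁)^z = 73.3^0.419
ln(S₂/S₁) = 0.419 × ln 73.3 = 0.419 × 4.2946 = 1.7994
S₂/S₁ = e^1.7994 ≈ 6.046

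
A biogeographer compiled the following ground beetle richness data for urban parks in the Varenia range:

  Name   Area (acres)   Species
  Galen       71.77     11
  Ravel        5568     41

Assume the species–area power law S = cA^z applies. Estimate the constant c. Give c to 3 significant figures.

z = ln(S₂/S₁) / ln(A₂/A₁) = ln(41/11) / ln(5568/71.77) = 1.3157 / 4.3513 = 0.3024
c = S₁ / A₁^z = 11 / 71.77^0.3024 = 11 / 3.641 = 3.022

3.02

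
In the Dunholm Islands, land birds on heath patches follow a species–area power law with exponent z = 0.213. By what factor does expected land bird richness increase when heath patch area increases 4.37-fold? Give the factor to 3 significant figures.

S₂/S₁ = (A₂/A₁)^z = 4.37^0.213
ln(S₂/S₁) = 0.213 × ln 4.37 = 0.213 × 1.4748 = 0.3141
S₂/S₁ = e^0.3141 ≈ 1.369

1.37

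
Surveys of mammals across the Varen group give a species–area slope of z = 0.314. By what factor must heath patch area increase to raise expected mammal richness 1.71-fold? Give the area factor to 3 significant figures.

5.52

(A₂/A₁)^0.314 = 1.71, so A₂/A₁ = 1.71^(1/0.314) = 1.71^3.185
ln(A₂/A₁) = ln 1.71 / 0.314 = 0.5365 / 0.314 = 1.7086
A₂/A₁ = e^1.7086 ≈ 5.521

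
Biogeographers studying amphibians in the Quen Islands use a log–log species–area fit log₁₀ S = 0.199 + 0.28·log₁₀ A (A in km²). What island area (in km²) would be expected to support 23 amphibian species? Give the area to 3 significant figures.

23 = 1.581 × A^0.28  ⇒  A^0.28 = 23/1.581 = 14.55
ln A = ln(14.55) / 0.28 = 2.6773 / 0.28 = 9.5617
A = e^9.5617 ≈ 14210 km²

14200 km²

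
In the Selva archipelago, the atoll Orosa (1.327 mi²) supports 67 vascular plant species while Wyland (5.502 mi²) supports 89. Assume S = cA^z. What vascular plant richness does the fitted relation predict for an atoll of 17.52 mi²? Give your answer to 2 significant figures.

110

z = ln(89/67) / ln(5.502/1.327) = 0.2839 / 1.4222 = 0.1997
c = 67 / 1.327^0.1997 = 67 / 1.058 = 63.32
S₃ = 63.32 × 17.52^0.1997 = 63.32 × 1.771 ≈ 112.2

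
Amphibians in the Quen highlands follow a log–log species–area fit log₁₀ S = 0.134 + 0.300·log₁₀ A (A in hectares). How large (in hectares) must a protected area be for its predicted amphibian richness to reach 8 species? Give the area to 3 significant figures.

8 = 1.361 × A^0.3  ⇒  A^0.3 = 8/1.361 = 5.876
ln A = ln(5.876) / 0.3 = 1.7709 / 0.3 = 5.9030
A = e^5.9030 ≈ 366.1 hectares

366 hectares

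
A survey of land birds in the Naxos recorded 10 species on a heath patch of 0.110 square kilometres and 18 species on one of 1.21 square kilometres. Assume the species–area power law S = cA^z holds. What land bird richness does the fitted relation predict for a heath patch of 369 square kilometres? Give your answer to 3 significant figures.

z = ln(18/10) / ln(1.21/0.11) = 0.5878 / 2.3979 = 0.2451
c = 10 / 0.11^0.2451 = 10 / 0.5821 = 17.18
S₃ = 17.18 × 369^0.2451 = 17.18 × 4.258 ≈ 73.15

73.2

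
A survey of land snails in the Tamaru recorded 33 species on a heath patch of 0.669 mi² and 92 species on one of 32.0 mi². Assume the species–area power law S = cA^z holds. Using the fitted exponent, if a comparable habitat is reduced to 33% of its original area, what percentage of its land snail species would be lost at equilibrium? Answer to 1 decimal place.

z = ln(92/33) / ln(32/0.669) = 1.0253 / 3.8677 = 0.2651
S_new/S_old = (A_new/A_old)^z = 0.33^0.2651 = exp(0.2651 × -1.1087) = 0.7454
Fraction lost = 1 − 0.7454 = 0.2546

25.5%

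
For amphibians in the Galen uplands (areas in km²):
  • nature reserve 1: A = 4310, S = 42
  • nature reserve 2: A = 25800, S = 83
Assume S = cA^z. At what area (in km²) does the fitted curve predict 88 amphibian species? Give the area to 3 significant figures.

z = ln(83/42) / ln(25800/4310) = 0.6812 / 1.7894 = 0.3807
c = 42 / 4310^0.3807 = 42 / 24.18 = 1.737
A = (88/1.737)^(1/0.3807) ⇒ ln A = ln(50.67)/0.3807 = 10.3118
A = e^10.3118 ≈ 30086 km²

30100 km²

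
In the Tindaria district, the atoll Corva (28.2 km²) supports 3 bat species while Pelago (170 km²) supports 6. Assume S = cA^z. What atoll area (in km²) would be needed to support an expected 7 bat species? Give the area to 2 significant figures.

z = ln(6/3) / ln(170/28.2) = 0.6931 / 1.7965 = 0.3858
c = 3 / 28.2^0.3858 = 3 / 3.627 = 0.8271
A = (7/0.8271)^(1/0.3858) ⇒ ln A = ln(8.463)/0.3858 = 5.5353
A = e^5.5353 ≈ 253.5 km²

250 km²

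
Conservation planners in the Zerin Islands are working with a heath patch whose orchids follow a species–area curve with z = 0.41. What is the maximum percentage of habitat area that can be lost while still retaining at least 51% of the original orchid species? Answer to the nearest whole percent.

Need (A_new/A_old)^0.41 = 0.51, so A_new/A_old = 0.51^(1/0.41) = 0.51^2.439
ln(A_new/A_old) = ln 0.51 / 0.41 = -0.6733 / 0.41 = -1.6423
A_new/A_old = e^-1.6423 ≈ 0.1935
Fraction that can be lost = 1 − 0.1935 = 0.8065

81%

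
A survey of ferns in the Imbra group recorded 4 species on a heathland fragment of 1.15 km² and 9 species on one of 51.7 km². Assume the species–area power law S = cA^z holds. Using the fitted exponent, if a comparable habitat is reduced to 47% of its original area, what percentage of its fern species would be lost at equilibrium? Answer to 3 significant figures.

z = ln(9/4) / ln(51.7/1.15) = 0.8109 / 3.8057 = 0.2131
S_new/S_old = (A_new/A_old)^z = 0.47^0.2131 = exp(0.2131 × -0.7550) = 0.8514
Fraction lost = 1 − 0.8514 = 0.1486

14.9%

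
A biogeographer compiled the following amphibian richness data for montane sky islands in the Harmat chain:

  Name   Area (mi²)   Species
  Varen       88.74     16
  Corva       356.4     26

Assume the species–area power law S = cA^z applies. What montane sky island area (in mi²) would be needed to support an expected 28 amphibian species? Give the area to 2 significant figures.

440 mi²

z = ln(26/16) / ln(356.4/88.74) = 0.4855 / 1.3903 = 0.3492
c = 16 / 88.74^0.3492 = 16 / 4.789 = 3.341
A = (28/3.341)^(1/0.3492) ⇒ ln A = ln(8.381)/0.3492 = 6.0883
A = e^6.0883 ≈ 440.7 mi²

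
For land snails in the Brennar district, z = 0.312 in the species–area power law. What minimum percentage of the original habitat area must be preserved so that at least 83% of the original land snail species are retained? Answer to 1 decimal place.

55.0%

Need (A_new/A_old)^0.312 = 0.83, so A_new/A_old = 0.83^(1/0.312) = 0.83^3.205
ln(A_new/A_old) = ln 0.83 / 0.312 = -0.1863 / 0.312 = -0.5972
A_new/A_old = e^-0.5972 ≈ 0.5503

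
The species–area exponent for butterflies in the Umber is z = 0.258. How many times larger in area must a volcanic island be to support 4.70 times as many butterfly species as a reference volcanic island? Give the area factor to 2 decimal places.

402.75

(A₂/A₁)^0.258 = 4.7, so A₂/A₁ = 4.7^(1/0.258) = 4.7^3.876
ln(A₂/A₁) = ln 4.7 / 0.258 = 1.5476 / 0.258 = 5.9983
A₂/A₁ = e^5.9983 ≈ 402.7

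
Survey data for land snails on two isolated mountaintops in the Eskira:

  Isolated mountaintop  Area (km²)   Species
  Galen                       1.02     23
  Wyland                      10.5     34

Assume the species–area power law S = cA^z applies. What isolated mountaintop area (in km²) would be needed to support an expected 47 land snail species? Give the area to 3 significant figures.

z = ln(34/23) / ln(10.5/1.02) = 0.3909 / 2.3316 = 0.1676
c = 23 / 1.02^0.1676 = 23 / 1.003 = 22.92
A = (47/22.92)^(1/0.1676) ⇒ ln A = ln(2.05)/0.1676 = 4.2828
A = e^4.2828 ≈ 72.44 km²

72.4 km²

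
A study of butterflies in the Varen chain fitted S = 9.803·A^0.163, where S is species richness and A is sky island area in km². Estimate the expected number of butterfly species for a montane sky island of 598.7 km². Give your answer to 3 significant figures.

27.8

S = 9.803 × 598.7^0.163
ln S = ln 9.803 + 0.163 × ln 598.7 = 2.2827 + 0.163 × 6.3948 = 3.3250
S = e^3.3250 ≈ 27.8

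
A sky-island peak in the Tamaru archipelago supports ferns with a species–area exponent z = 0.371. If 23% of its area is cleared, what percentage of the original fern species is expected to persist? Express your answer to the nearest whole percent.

S_new/S_old = (A_new/A_old)^z = 0.77^0.371
= exp(0.371 × ln 0.77) = exp(0.371 × -0.2614) = exp(-0.0970) ≈ 0.9076

91%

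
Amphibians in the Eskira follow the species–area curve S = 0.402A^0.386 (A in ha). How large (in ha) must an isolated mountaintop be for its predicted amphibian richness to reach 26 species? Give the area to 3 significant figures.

49100 ha

26 = 0.402 × A^0.386  ⇒  A^0.386 = 26/0.402 = 64.68
ln A = ln(64.68) / 0.386 = 4.1694 / 0.386 = 10.8016
A = e^10.8016 ≈ 49097 ha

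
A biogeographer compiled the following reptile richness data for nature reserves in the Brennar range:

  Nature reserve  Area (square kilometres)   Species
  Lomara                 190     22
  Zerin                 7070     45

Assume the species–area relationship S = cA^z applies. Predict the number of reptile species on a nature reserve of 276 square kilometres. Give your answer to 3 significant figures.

z = ln(45/22) / ln(7070/190) = 0.7156 / 3.6166 = 0.1979
c = 22 / 190^0.1979 = 22 / 2.824 = 7.79
S₃ = 7.79 × 276^0.1979 = 7.79 × 3.041 ≈ 23.69

23.7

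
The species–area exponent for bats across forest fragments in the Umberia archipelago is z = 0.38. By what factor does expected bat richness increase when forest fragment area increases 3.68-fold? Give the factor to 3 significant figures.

1.64

S₂/S₁ = (A₂/A₁)^z = 3.68^0.38
ln(S₂/S₁) = 0.38 × ln 3.68 = 0.38 × 1.3029 = 0.4951
S₂/S₁ = e^0.4951 ≈ 1.641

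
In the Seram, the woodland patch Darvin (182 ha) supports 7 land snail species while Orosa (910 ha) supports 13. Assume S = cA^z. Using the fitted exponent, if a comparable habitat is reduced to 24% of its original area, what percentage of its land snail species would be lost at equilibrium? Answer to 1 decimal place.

z = ln(13/7) / ln(910/182) = 0.6190 / 1.6094 = 0.3846
S_new/S_old = (A_new/A_old)^z = 0.24^0.3846 = exp(0.3846 × -1.4271) = 0.5776
Fraction lost = 1 − 0.5776 = 0.4224

42.2%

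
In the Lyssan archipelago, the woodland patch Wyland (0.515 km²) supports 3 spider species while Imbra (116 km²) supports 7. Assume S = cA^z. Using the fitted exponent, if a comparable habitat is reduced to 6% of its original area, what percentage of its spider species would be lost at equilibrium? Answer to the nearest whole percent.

36%

z = ln(7/3) / ln(116/0.515) = 0.8473 / 5.4172 = 0.1564
S_new/S_old = (A_new/A_old)^z = 0.06^0.1564 = exp(0.1564 × -2.8134) = 0.644
Fraction lost = 1 − 0.644 = 0.356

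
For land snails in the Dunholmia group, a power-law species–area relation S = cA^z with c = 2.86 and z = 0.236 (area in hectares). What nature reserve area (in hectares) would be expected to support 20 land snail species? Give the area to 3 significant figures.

3790 hectares

20 = 2.86 × A^0.236  ⇒  A^0.236 = 20/2.86 = 6.993
ln A = ln(6.993) / 0.236 = 1.9449 / 0.236 = 8.2411
A = e^8.2411 ≈ 3794 hectares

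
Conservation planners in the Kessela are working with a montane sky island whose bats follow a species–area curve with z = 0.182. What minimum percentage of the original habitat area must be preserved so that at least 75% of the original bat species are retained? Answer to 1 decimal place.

Need (A_new/A_old)^0.182 = 0.75, so A_new/A_old = 0.75^(1/0.182) = 0.75^5.495
ln(A_new/A_old) = ln 0.75 / 0.182 = -0.2877 / 0.182 = -1.5807
A_new/A_old = e^-1.5807 ≈ 0.2058

20.6%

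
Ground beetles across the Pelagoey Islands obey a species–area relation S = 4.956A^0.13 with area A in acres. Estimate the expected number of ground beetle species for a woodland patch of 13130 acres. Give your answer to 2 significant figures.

17

S = 4.956 × 13130^0.13
ln S = ln 4.956 + 0.13 × ln 13130 = 1.6006 + 0.13 × 9.4827 = 2.8333
S = e^2.8333 ≈ 17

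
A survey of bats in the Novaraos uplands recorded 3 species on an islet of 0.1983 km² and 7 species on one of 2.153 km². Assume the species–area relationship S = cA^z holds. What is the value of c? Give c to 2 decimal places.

5.33

z = ln(S₂/S₁) / ln(A₂/A₁) = ln(7/3) / ln(2.153/0.1983) = 0.8473 / 2.3848 = 0.3553
c = S₁ / A₁^z = 3 / 0.1983^0.3553 = 3 / 0.5628 = 5.331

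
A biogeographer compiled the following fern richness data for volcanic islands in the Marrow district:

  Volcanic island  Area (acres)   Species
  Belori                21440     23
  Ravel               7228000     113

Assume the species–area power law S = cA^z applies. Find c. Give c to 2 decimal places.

z = ln(S₂/S₁) / ln(A₂/A₁) = ln(113/23) / ln(7228000/21440) = 1.5919 / 5.8205 = 0.2735
c = S₁ / A₁^z = 23 / 21440^0.2735 = 23 / 15.3 = 1.504

1.50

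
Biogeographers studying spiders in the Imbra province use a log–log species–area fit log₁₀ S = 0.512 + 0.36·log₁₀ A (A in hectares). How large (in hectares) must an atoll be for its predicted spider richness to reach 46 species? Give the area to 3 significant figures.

46 = 3.251 × A^0.36  ⇒  A^0.36 = 46/3.251 = 14.15
ln A = ln(14.15) / 0.36 = 2.6497 / 0.36 = 7.3603
A = e^7.3603 ≈ 1572 hectares

1570 hectares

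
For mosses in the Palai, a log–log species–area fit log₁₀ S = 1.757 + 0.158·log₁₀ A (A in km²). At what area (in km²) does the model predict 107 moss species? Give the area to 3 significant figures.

107 = 57.15 × A^0.158  ⇒  A^0.158 = 107/57.15 = 1.872
ln A = ln(1.872) / 0.158 = 0.6272 / 0.158 = 3.9695
A = e^3.9695 ≈ 52.96 km²

53.0 km²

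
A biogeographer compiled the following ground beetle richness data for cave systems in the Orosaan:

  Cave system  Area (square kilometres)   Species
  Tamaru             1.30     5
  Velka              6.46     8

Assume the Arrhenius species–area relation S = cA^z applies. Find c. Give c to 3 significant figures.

4.63

z = ln(S₂/S₁) / ln(A₂/A₁) = ln(8/5) / ln(6.46/1.3) = 0.4700 / 1.6033 = 0.2932
c = S₁ / A₁^z = 5 / 1.3^0.2932 = 5 / 1.08 = 4.63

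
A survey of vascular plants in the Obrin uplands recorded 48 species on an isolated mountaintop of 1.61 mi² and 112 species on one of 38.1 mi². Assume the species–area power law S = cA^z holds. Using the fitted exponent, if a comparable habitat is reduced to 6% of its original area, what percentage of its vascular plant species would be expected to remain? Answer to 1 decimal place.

47.1%

z = ln(112/48) / ln(38.1/1.61) = 0.8473 / 3.1640 = 0.2678
S_new/S_old = (A_new/A_old)^z = 0.06^0.2678 = exp(0.2678 × -2.8134) = 0.4708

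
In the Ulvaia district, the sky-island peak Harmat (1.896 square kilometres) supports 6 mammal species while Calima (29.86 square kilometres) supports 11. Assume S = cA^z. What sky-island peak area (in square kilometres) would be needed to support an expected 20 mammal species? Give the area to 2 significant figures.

450 square kilometres

z = ln(11/6) / ln(29.86/1.896) = 0.6061 / 2.7568 = 0.2199
c = 6 / 1.896^0.2199 = 6 / 1.151 = 5.213
A = (20/5.213)^(1/0.2199) ⇒ ln A = ln(3.837)/0.2199 = 6.1155
A = e^6.1155 ≈ 452.8 square kilometres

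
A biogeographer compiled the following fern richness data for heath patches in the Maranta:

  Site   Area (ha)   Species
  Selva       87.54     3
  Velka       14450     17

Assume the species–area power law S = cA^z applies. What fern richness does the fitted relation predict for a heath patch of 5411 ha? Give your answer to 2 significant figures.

12

z = ln(17/3) / ln(14450/87.54) = 1.7346 / 5.1064 = 0.3397
c = 3 / 87.54^0.3397 = 3 / 4.568 = 0.6567
S₃ = 0.6567 × 5411^0.3397 = 0.6567 × 18.54 ≈ 12.18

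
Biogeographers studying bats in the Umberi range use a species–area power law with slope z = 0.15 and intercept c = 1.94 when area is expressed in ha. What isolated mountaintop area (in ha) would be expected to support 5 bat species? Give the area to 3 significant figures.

551 ha

5 = 1.94 × A^0.15  ⇒  A^0.15 = 5/1.94 = 2.577
ln A = ln(2.577) / 0.15 = 0.9467 / 0.15 = 6.3117
A = e^6.3117 ≈ 551 ha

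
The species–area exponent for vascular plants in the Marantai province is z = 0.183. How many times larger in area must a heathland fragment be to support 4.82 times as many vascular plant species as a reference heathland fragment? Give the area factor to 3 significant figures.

5400

(A₂/A₁)^0.183 = 4.82, so A₂/A₁ = 4.82^(1/0.183) = 4.82^5.464
ln(A₂/A₁) = ln 4.82 / 0.183 = 1.5728 / 0.183 = 8.5944
A₂/A₁ = e^8.5944 ≈ 5401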